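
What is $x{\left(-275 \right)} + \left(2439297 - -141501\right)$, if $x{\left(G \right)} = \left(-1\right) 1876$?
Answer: $2578922$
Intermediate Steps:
$x{\left(G \right)} = -1876$
$x{\left(-275 \right)} + \left(2439297 - -141501\right) = -1876 + \left(2439297 - -141501\right) = -1876 + \left(2439297 + 141501\right) = -1876 + 2580798 = 2578922$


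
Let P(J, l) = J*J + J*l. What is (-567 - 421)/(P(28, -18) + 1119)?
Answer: -988/1399 ≈ -0.70622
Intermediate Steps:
P(J, l) = J**2 + J*l
(-567 - 421)/(P(28, -18) + 1119) = (-567 - 421)/(28*(28 - 18) + 1119) = -988/(28*10 + 1119) = -988/(280 + 1119) = -988/1399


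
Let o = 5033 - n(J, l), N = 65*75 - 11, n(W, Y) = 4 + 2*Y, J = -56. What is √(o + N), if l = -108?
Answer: √10109 ≈ 100.54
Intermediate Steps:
N = 4864 (N = 4875 - 11 = 4864)
o = 5245 (o = 5033 - (4 + 2*(-108)) = 5033 - (4 - 216) = 5033 - 1*(-212) = 5033 + 212 = 5245)
√(o + N) = √(5245 + 4864) = √10109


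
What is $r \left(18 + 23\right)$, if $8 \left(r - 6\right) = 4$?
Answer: $\frac{533}{2} \approx 266.5$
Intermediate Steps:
$r = \frac{13}{2}$ ($r = 6 + \frac{1}{8} \cdot 4 = 6 + \frac{1}{2} = \frac{13}{2} \approx 6.5$)
$r \left(18 + 23\right) = \frac{13 \left(18 + 23\right)}{2} = \frac{13}{2} \cdot 41 = \frac{533}{2}$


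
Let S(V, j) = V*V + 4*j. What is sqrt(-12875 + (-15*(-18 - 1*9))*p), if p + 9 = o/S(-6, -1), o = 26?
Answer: I*sqrt(259055)/4 ≈ 127.24*I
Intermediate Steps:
S(V, j) = V**2 + 4*j
p = -131/16 (p = -9 + 26/((-6)**2 + 4*(-1)) = -9 + 26/(36 - 4) = -9 + 26/32 = -9 + 26*(1/32) = -9 + 13/16 = -131/16 ≈ -8.1875)
sqrt(-12875 + (-15*(-18 - 1*9))*p) = sqrt(-12875 - 15*(-18 - 1*9)*(-131/16)) = sqrt(-12875 - 15*(-18 - 9)*(-131/16)) = sqrt(-12875 - 15*(-27)*(-131/16)) = sqrt(-12875 + 405*(-131/16)) = sqrt(-12875 - 53055/16) = sqrt(-259055/16) = I*sqrt(259055)/4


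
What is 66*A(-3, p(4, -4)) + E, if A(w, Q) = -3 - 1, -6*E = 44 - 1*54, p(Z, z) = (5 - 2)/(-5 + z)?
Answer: -787/3 ≈ -262.33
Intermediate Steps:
p(Z, z) = 3/(-5 + z)
E = 5/3 (E = -(44 - 1*54)/6 = -(44 - 54)/6 = -1/6*(-10) = 5/3 ≈ 1.6667)
A(w, Q) = -4
66*A(-3, p(4, -4)) + E = 66*(-4) + 5/3 = -264 + 5/3 = -787/3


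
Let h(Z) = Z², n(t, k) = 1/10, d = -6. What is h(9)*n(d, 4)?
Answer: 81/10 ≈ 8.1000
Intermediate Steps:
n(t, k) = ⅒
h(9)*n(d, 4) = 9²*(⅒) = 81*(⅒) = 81/10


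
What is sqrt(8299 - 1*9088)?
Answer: I*sqrt(789) ≈ 28.089*I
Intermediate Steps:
sqrt(8299 - 1*9088) = sqrt(8299 - 9088) = sqrt(-789) = I*sqrt(789)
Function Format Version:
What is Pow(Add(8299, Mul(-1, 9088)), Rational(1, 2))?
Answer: Mul(I, Pow(789, Rational(1, 2))) ≈ Mul(28.089, I)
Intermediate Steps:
Pow(Add(8299, Mul(-1, 9088)), Rational(1, 2)) = Pow(Add(8299, -9088), Rational(1, 2)) = Pow(-789, Rational(1, 2)) = Mul(I, Pow(789, Rational(1, 2)))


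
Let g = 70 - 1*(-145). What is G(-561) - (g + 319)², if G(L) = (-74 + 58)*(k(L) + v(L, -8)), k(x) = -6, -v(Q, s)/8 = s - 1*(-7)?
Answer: -285188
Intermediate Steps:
v(Q, s) = -56 - 8*s (v(Q, s) = -8*(s - 1*(-7)) = -8*(s + 7) = -8*(7 + s) = -56 - 8*s)
g = 215 (g = 70 + 145 = 215)
G(L) = -32 (G(L) = (-74 + 58)*(-6 + (-56 - 8*(-8))) = -16*(-6 + (-56 + 64)) = -16*(-6 + 8) = -16*2 = -32)
G(-561) - (g + 319)² = -32 - (215 + 319)² = -32 - 1*534² = -32 - 1*285156 = -32 - 285156 = -285188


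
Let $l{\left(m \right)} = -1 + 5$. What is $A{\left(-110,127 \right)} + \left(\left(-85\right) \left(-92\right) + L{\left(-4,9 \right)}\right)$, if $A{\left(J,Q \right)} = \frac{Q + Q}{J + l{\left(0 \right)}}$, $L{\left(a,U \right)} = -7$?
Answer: $\frac{413962}{53} \approx 7810.6$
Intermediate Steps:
$l{\left(m \right)} = 4$
$A{\left(J,Q \right)} = \frac{2 Q}{4 + J}$ ($A{\left(J,Q \right)} = \frac{Q + Q}{J + 4} = \frac{2 Q}{4 + J}$)
$A{\left(-110,127 \right)} + \left(\left(-85\right) \left(-92\right) + L{\left(-4,9 \right)}\right) = 2 \cdot 127 \frac{1}{4 - 110} - -7813 = 2 \cdot 127 \frac{1}{-106} + \left(7820 - 7\right) = 2 \cdot 127 \left(- \frac{1}{106}\right) + 7813 = - \frac{127}{53} + 7813 = \frac{413962}{53}$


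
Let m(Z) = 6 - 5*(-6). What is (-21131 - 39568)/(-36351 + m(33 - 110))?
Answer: 20233/12105 ≈ 1.6715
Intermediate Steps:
m(Z) = 36 (m(Z) = 6 + 30 = 36)
(-21131 - 39568)/(-36351 + m(33 - 110)) = (-21131 - 39568)/(-36351 + 36) = -60699/(-36315) = -60699*(-1/36315) = 20233/12105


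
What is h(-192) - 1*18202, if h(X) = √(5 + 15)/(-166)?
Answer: -18202 - √5/83 ≈ -18202.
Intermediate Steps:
h(X) = -√5/83 (h(X) = √20*(-1/166) = (2*√5)*(-1/166) = -√5/83)
h(-192) - 1*18202 = -√5/83 - 1*18202 = -√5/83 - 18202 = -18202 - √5/83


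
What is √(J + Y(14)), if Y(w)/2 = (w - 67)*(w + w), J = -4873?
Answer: I*√7841 ≈ 88.549*I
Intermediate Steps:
Y(w) = 4*w*(-67 + w) (Y(w) = 2*((w - 67)*(w + w)) = 2*((-67 + w)*(2*w)) = 2*(2*w*(-67 + w)) = 4*w*(-67 + w))
√(J + Y(14)) = √(-4873 + 4*14*(-67 + 14)) = √(-4873 + 4*14*(-53)) = √(-4873 - 2968) = √(-7841) = I*√7841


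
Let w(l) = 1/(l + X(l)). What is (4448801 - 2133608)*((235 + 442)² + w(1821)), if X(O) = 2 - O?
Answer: 2122242500187/2 ≈ 1.0611e+12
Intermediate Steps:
w(l) = ½ (w(l) = 1/(l + (2 - l)) = 1/2 = ½)
(4448801 - 2133608)*((235 + 442)² + w(1821)) = (4448801 - 2133608)*((235 + 442)² + ½) = 2315193*(677² + ½) = 2315193*(458329 + ½) = 2315193*(916659/2) = 2122242500187/2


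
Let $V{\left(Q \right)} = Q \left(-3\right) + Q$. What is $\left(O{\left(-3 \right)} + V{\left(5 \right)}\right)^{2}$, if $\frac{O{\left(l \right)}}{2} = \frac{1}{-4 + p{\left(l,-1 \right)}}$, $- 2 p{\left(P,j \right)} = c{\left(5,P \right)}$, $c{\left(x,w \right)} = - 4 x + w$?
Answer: $\frac{21316}{225} \approx 94.738$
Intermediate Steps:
$V{\left(Q \right)} = - 2 Q$ ($V{\left(Q \right)} = - 3 Q + Q = - 2 Q$)
$c{\left(x,w \right)} = w - 4 x$
$p{\left(P,j \right)} = 10 - \frac{P}{2}$ ($p{\left(P,j \right)} = - \frac{P - 20}{2} = - \frac{-20 + P}{2} = 10 - \frac{P}{2}$)
$O{\left(l \right)} = \frac{2}{6 - \frac{l}{2}}$ ($O{\left(l \right)} = \frac{2}{-4 - \left(-10 + \frac{l}{2}\right)} = \frac{2}{6 - \frac{l}{2}}$)
$\left(O{\left(-3 \right)} + V{\left(5 \right)}\right)^{2} = \left(- \frac{4}{-12 - 3} - 10\right)^{2} = \left(- \frac{4}{-15} - 10\right)^{2} = \left(\left(-4\right) \left(- \frac{1}{15}\right) - 10\right)^{2} = \left(\frac{4}{15} - 10\right)^{2} = \left(- \frac{146}{15}\right)^{2} = \frac{21316}{225}$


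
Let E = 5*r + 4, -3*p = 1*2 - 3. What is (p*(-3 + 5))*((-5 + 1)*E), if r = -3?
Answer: 88/3 ≈ 29.333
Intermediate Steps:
p = 1/3 (p = -(1*2 - 3)/3 = -(2 - 3)/3 = -1/3*(-1) = 1/3 ≈ 0.33333)
E = -11 (E = 5*(-3) + 4 = -15 + 4 = -11)
(p*(-3 + 5))*((-5 + 1)*E) = ((-3 + 5)/3)*((-5 + 1)*(-11)) = ((1/3)*2)*(-4*(-11)) = (2/3)*44 = 88/3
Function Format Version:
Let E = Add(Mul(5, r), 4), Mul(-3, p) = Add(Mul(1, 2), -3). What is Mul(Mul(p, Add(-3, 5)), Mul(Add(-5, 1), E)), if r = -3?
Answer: Rational(88, 3) ≈ 29.333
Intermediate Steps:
p = Rational(1, 3) (p = Mul(Rational(-1, 3), Add(Mul(1, 2), -3)) = Mul(Rational(-1, 3), Add(2, -3)) = Mul(Rational(-1, 3), -1) = Rational(1, 3) ≈ 0.33333)
E = -11 (E = Add(Mul(5, -3), 4) = Add(-15, 4) = -11)
Mul(Mul(p, Add(-3, 5)), Mul(Add(-5, 1), E)) = Mul(Mul(Rational(1, 3), Add(-3, 5)), Mul(Add(-5, 1), -11)) = Mul(Mul(Rational(1, 3), 2), Mul(-4, -11)) = Mul(Rational(2, 3), 44) = Rational(88, 3)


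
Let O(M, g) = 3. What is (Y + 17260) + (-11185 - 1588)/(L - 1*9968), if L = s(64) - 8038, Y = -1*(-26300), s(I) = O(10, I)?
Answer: 784223453/18003 ≈ 43561.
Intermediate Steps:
s(I) = 3
Y = 26300
L = -8035 (L = 3 - 8038 = -8035)
(Y + 17260) + (-11185 - 1588)/(L - 1*9968) = (26300 + 17260) + (-11185 - 1588)/(-8035 - 1*9968) = 43560 - 12773/(-8035 - 9968) = 43560 - 12773/(-18003) = 43560 - 12773*(-1/18003) = 43560 + 12773/18003 = 784223453/18003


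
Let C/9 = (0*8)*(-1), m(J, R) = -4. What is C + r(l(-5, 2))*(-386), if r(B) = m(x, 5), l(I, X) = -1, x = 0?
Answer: 1544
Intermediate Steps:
C = 0 (C = 9*((0*8)*(-1)) = 9*(0*(-1)) = 9*0 = 0)
r(B) = -4
C + r(l(-5, 2))*(-386) = 0 - 4*(-386) = 0 + 1544 = 1544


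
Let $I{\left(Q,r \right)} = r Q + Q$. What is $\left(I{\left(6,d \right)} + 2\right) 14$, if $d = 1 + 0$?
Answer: $196$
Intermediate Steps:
$d = 1$
$I{\left(Q,r \right)} = Q + Q r$ ($I{\left(Q,r \right)} = Q r + Q = Q + Q r$)
$\left(I{\left(6,d \right)} + 2\right) 14 = \left(6 \left(1 + 1\right) + 2\right) 14 = \left(6 \cdot 2 + 2\right) 14 = \left(12 + 2\right) 14 = 14 \cdot 14 = 196$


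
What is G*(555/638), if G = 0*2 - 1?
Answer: -555/638 ≈ -0.86991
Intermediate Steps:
G = -1 (G = 0 - 1 = -1)
G*(555/638) = -555/638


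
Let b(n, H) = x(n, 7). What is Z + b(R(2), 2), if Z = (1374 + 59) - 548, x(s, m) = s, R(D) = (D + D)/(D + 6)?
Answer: 1771/2 ≈ 885.50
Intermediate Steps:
R(D) = 2*D/(6 + D) (R(D) = (2*D)/(6 + D) = 2*D/(6 + D))
b(n, H) = n
Z = 885 (Z = 1433 - 548 = 885)
Z + b(R(2), 2) = 885 + 2*2/(6 + 2) = 885 + 2*2/8 = 885 + 2*2*(⅛) = 885 + ½ = 1771/2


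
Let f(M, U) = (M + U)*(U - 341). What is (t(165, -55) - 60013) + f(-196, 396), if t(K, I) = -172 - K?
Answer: -49350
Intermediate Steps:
f(M, U) = (-341 + U)*(M + U) (f(M, U) = (M + U)*(-341 + U) = (-341 + U)*(M + U))
(t(165, -55) - 60013) + f(-196, 396) = ((-172 - 1*165) - 60013) + (396² - 341*(-196) - 341*396 - 196*396) = ((-172 - 165) - 60013) + (156816 + 66836 - 135036 - 77616) = (-337 - 60013) + 11000 = -60350 + 11000 = -49350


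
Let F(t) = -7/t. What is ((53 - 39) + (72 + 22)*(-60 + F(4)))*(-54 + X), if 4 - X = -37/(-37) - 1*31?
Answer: 115810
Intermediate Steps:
X = 34 (X = 4 - (-37/(-37) - 1*31) = 4 - (-37*(-1/37) - 31) = 4 - (1 - 31) = 4 - 1*(-30) = 4 + 30 = 34)
((53 - 39) + (72 + 22)*(-60 + F(4)))*(-54 + X) = ((53 - 39) + (72 + 22)*(-60 - 7/4))*(-54 + 34) = (14 + 94*(-60 - 7*¼))*(-20) = (14 + 94*(-60 - 7/4))*(-20) = (14 + 94*(-247/4))*(-20) = (14 - 11609/2)*(-20) = -11581/2*(-20) = 115810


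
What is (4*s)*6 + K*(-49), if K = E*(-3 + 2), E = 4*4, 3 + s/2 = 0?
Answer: 640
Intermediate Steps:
s = -6 (s = -6 + 2*0 = -6 + 0 = -6)
E = 16
K = -16 (K = 16*(-3 + 2) = 16*(-1) = -16)
(4*s)*6 + K*(-49) = (4*(-6))*6 - 16*(-49) = -24*6 + 784 = -144 + 784 = 640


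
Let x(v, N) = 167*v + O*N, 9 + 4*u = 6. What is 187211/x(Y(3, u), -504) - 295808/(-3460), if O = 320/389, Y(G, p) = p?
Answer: -189854427772/726607785 ≈ -261.29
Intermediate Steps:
u = -3/4 (u = -9/4 + (1/4)*6 = -9/4 + 3/2 = -3/4 ≈ -0.75000)
O = 320/389 (O = 320*(1/389) = 320/389 ≈ 0.82262)
x(v, N) = 167*v + 320*N/389
187211/x(Y(3, u), -504) - 295808/(-3460) = 187211/(167*(-3/4) + (320/389)*(-504)) - 295808/(-3460) = 187211/(-501/4 - 161280/389) - 295808*(-1/3460) = 187211/(-840009/1556) + 73952/865 = 187211*(-1556/840009) + 73952/865 = -291300316/840009 + 73952/865 = -189854427772/726607785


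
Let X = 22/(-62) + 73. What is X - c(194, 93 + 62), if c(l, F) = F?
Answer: -2553/31 ≈ -82.355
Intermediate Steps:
X = 2252/31 (X = -1/62*22 + 73 = -11/31 + 73 = 2252/31 ≈ 72.645)
X - c(194, 93 + 62) = 2252/31 - (93 + 62) = 2252/31 - 1*155 = 2252/31 - 155 = -2553/31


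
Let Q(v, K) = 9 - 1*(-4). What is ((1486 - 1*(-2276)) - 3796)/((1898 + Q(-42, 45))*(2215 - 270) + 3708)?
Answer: -2/218859 ≈ -9.1383e-6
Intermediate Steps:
Q(v, K) = 13 (Q(v, K) = 9 + 4 = 13)
((1486 - 1*(-2276)) - 3796)/((1898 + Q(-42, 45))*(2215 - 270) + 3708) = ((1486 - 1*(-2276)) - 3796)/((1898 + 13)*(2215 - 270) + 3708) = ((1486 + 2276) - 3796)/(1911*1945 + 3708) = (3762 - 3796)/(3716895 + 3708) = -34/3720603 = -34*1/3720603 = -2/218859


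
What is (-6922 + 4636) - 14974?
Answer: -17260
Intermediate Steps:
(-6922 + 4636) - 14974 = -2286 - 14974 = -17260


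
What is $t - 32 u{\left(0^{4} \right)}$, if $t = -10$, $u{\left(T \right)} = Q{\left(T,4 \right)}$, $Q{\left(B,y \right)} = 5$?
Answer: $-170$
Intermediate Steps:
$u{\left(T \right)} = 5$
$t - 32 u{\left(0^{4} \right)} = -10 - 160 = -170$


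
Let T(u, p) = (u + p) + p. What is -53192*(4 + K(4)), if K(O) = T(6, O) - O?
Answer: -744688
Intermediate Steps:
T(u, p) = u + 2*p (T(u, p) = (p + u) + p = u + 2*p)
K(O) = 6 + O (K(O) = (6 + 2*O) - O = 6 + O)
-53192*(4 + K(4)) = -53192*(4 + (6 + 4)) = -53192*(4 + 10) = -53192*14 = -744688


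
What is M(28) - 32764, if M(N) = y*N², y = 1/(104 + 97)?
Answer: -6584780/201 ≈ -32760.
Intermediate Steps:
y = 1/201 ≈ 0.0049751
M(N) = N²/201
M(28) - 32764 = (1/201)*28² - 32764 = (1/201)*784 - 32764 = 784/201 - 32764 = -6584780/201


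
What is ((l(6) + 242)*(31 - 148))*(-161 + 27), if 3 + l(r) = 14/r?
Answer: 3783624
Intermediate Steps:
l(r) = -3 + 14/r
((l(6) + 242)*(31 - 148))*(-161 + 27) = (((-3 + 14/6) + 242)*(31 - 148))*(-161 + 27) = (((-3 + 14*(1/6)) + 242)*(-117))*(-134) = (((-3 + 7/3) + 242)*(-117))*(-134) = ((-2/3 + 242)*(-117))*(-134) = ((724/3)*(-117))*(-134) = -28236*(-134) = 3783624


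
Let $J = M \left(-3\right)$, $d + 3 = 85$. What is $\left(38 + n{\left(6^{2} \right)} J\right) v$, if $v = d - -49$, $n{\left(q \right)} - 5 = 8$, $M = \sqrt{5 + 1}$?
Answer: $4978 - 5109 \sqrt{6} \approx -7536.4$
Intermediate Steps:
$d = 82$ ($d = -3 + 85 = 82$)
$M = \sqrt{6} \approx 2.4495$
$n{\left(q \right)} = 13$ ($n{\left(q \right)} = 5 + 8 = 13$)
$v = 131$ ($v = 82 - -49 = 82 + 49 = 131$)
$J = - 3 \sqrt{6}$ ($J = \sqrt{6} \left(-3\right) = - 3 \sqrt{6} \approx -7.3485$)
$\left(38 + n{\left(6^{2} \right)} J\right) v = \left(38 + 13 \left(- 3 \sqrt{6}\right)\right) 131 = \left(38 - 39 \sqrt{6}\right) 131 = 4978 - 5109 \sqrt{6}$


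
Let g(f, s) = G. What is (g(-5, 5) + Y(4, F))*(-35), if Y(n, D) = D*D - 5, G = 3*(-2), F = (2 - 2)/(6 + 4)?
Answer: 385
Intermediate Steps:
F = 0 (F = 0/10 = 0*(⅒) = 0)
G = -6
g(f, s) = -6
Y(n, D) = -5 + D² (Y(n, D) = D² - 5 = -5 + D²)
(g(-5, 5) + Y(4, F))*(-35) = (-6 + (-5 + 0²))*(-35) = (-6 + (-5 + 0))*(-35) = (-6 - 5)*(-35) = -11*(-35) = 385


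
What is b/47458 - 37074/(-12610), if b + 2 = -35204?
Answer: 328877558/149611345 ≈ 2.1982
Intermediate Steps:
b = -35206 (b = -2 - 35204 = -35206)
b/47458 - 37074/(-12610) = -35206/47458 - 37074/(-12610) = -35206*1/47458 - 37074*(-1/12610) = -17603/23729 + 18537/6305 = 328877558/149611345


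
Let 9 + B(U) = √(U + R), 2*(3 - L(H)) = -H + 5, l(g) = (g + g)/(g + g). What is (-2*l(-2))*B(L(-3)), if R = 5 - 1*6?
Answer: 18 - 2*I*√2 ≈ 18.0 - 2.8284*I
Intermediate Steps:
R = -1 (R = 5 - 6 = -1)
l(g) = 1 (l(g) = (2*g)/((2*g)) = (2*g)*(1/(2*g)) = 1)
L(H) = ½ + H/2 (L(H) = 3 - (-H + 5)/2 = 3 - (5 - H)/2 = 3 + (-5/2 + H/2) = ½ + H/2)
B(U) = -9 + √(-1 + U) (B(U) = -9 + √(U - 1) = -9 + √(-1 + U))
(-2*l(-2))*B(L(-3)) = (-2*1)*(-9 + √(-1 + (½ + (½)*(-3)))) = -2*(-9 + √(-1 + (½ - 3/2))) = -2*(-9 + √(-1 - 1)) = -2*(-9 + √(-2)) = -2*(-9 + I*√2) = 18 - 2*I*√2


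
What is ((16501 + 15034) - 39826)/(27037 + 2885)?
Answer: -8291/29922 ≈ -0.27709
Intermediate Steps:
((16501 + 15034) - 39826)/(27037 + 2885) = (31535 - 39826)/29922 = -8291*1/29922 = -8291/29922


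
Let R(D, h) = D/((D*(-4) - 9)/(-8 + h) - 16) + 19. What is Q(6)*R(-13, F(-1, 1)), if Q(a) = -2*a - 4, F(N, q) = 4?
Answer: -33360/107 ≈ -311.78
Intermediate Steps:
Q(a) = -4 - 2*a
R(D, h) = 19 + D/(-16 + (-9 - 4*D)/(-8 + h)) (R(D, h) = D/((-4*D - 9)/(-8 + h) - 16) + 19 = D/((-9 - 4*D)/(-8 + h) - 16) + 19 = D/(-16 + (-9 - 4*D)/(-8 + h)) + 19 = 19 + D/(-16 + (-9 - 4*D)/(-8 + h)))
Q(6)*R(-13, F(-1, 1)) = (-4 - 2*6)*((-2261 + 84*(-13) + 304*4 - 1*(-13)*4)/(-119 + 4*(-13) + 16*4)) = (-4 - 12)*((-2261 - 1092 + 1216 + 52)/(-119 - 52 + 64)) = -16*(-2085)/(-107) = -(-16)*(-2085)/107 = -16*2085/107 = -33360/107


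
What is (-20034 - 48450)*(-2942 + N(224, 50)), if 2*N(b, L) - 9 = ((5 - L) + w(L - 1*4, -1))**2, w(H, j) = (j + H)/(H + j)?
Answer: 134879238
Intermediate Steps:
w(H, j) = 1 (w(H, j) = (H + j)/(H + j) = 1)
N(b, L) = 9/2 + (6 - L)**2/2 (N(b, L) = 9/2 + ((5 - L) + 1)**2/2 = 9/2 + (6 - L)**2/2)
(-20034 - 48450)*(-2942 + N(224, 50)) = (-20034 - 48450)*(-2942 + (9/2 + (6 - 1*50)**2/2)) = -68484*(-2942 + (9/2 + (6 - 50)**2/2)) = -68484*(-2942 + (9/2 + (1/2)*(-44)**2)) = -68484*(-2942 + (9/2 + (1/2)*1936)) = -68484*(-2942 + (9/2 + 968)) = -68484*(-2942 + 1945/2) = -68484*(-3939/2) = 134879238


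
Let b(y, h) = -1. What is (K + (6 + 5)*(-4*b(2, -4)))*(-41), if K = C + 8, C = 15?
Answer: -2747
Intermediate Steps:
K = 23 (K = 15 + 8 = 23)
(K + (6 + 5)*(-4*b(2, -4)))*(-41) = (23 + (6 + 5)*(-4*(-1)))*(-41) = (23 + 11*4)*(-41) = (23 + 44)*(-41) = 67*(-41) = -2747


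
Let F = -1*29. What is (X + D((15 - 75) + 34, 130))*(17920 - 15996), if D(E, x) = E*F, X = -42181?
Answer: -79705548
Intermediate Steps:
F = -29
D(E, x) = -29*E (D(E, x) = E*(-29) = -29*E)
(X + D((15 - 75) + 34, 130))*(17920 - 15996) = (-42181 - 29*((15 - 75) + 34))*(17920 - 15996) = (-42181 - 29*(-60 + 34))*1924 = (-42181 - 29*(-26))*1924 = (-42181 + 754)*1924 = -41427*1924 = -79705548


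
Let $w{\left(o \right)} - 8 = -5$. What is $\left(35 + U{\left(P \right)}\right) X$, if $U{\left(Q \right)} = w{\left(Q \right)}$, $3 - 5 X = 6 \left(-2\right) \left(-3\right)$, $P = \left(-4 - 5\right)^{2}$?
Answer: $- \frac{1254}{5} \approx -250.8$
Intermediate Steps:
$w{\left(o \right)} = 3$ ($w{\left(o \right)} = 8 - 5 = 3$)
$P = 81$ ($P = \left(-9\right)^{2} = 81$)
$X = - \frac{33}{5}$ ($X = \frac{3}{5} - \frac{6 \left(-2\right) \left(-3\right)}{5} = \frac{3}{5} - \frac{\left(-12\right) \left(-3\right)}{5} = \frac{3}{5} - \frac{36}{5} = - \frac{33}{5} \approx -6.6$)
$U{\left(Q \right)} = 3$
$\left(35 + U{\left(P \right)}\right) X = \left(35 + 3\right) \left(- \frac{33}{5}\right) = 38 \left(- \frac{33}{5}\right) = - \frac{1254}{5}$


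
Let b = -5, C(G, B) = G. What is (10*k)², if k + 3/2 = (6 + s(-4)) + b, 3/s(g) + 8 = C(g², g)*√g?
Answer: 122425/4624 + 5325*I/578 ≈ 26.476 + 9.2128*I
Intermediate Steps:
s(g) = 3/(-8 + g^(5/2)) (s(g) = 3/(-8 + g²*√g) = 3/(-8 + g^(5/2)))
k = -½ + 3*(-8 - 32*I)/1088 (k = -3/2 + ((6 + 3/(-8 + (-4)^(5/2))) - 5) = -3/2 + ((6 + 3/(-8 + 32*I)) - 5) = -3/2 + ((6 + 3*((-8 - 32*I)/1088)) - 5) = -3/2 + ((6 + 3*(-8 - 32*I)/1088) - 5) = -3/2 + (1 + 3*(-8 - 32*I)/1088) = -½ + 3*(-8 - 32*I)/1088 ≈ -0.52206 - 0.088235*I)
(10*k)² = (10*(-71/136 - 3*I/34))² = (-355/68 - 15*I/17)²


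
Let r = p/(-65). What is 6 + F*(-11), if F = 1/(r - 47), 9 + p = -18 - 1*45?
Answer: 18613/2983 ≈ 6.2397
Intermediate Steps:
p = -72 (p = -9 + (-18 - 1*45) = -9 + (-18 - 45) = -9 - 63 = -72)
r = 72/65 (r = -72/(-65) = -72*(-1/65) = 72/65 ≈ 1.1077)
F = -65/2983 (F = 1/(72/65 - 47) = 1/(-2983/65) = -65/2983 ≈ -0.021790)
6 + F*(-11) = 6 - 65/2983*(-11) = 6 + 715/2983 = 18613/2983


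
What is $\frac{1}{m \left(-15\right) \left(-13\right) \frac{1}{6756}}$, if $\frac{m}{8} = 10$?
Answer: $\frac{563}{1300} \approx 0.43308$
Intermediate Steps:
$m = 80$ ($m = 8 \cdot 10 = 80$)
$\frac{1}{m \left(-15\right) \left(-13\right) \frac{1}{6756}} = \frac{1}{80 \left(-15\right) \left(-13\right) \frac{1}{6756}} = \frac{1}{\left(-1200\right) \left(-13\right) \frac{1}{6756}} = \frac{1}{15600 \cdot \frac{1}{6756}} = \frac{1}{\frac{1300}{563}} = \frac{563}{1300}$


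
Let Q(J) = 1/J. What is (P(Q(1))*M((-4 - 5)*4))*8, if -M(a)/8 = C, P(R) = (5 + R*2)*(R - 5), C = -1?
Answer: -1792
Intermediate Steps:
P(R) = (-5 + R)*(5 + 2*R) (P(R) = (5 + 2*R)*(-5 + R) = (-5 + R)*(5 + 2*R))
M(a) = 8 (M(a) = -8*(-1) = 8)
(P(Q(1))*M((-4 - 5)*4))*8 = ((-25 - 5/1 + 2*(1/1)²)*8)*8 = ((-25 - 5*1 + 2*1²)*8)*8 = ((-25 - 5 + 2*1)*8)*8 = ((-25 - 5 + 2)*8)*8 = -28*8*8 = -224*8 = -1792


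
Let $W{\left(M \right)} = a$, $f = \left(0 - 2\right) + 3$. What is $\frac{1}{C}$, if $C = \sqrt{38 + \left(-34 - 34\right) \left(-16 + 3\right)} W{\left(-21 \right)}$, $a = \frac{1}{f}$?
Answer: $\frac{\sqrt{922}}{922} \approx 0.032933$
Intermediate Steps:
$f = 1$ ($f = -2 + 3 = 1$)
$a = 1$ ($a = 1^{-1} = 1$)
$W{\left(M \right)} = 1$
$C = \sqrt{922}$ ($C = \sqrt{38 + \left(-34 - 34\right) \left(-16 + 3\right)} 1 = \sqrt{38 - -884} \cdot 1 = \sqrt{38 + 884} \cdot 1 = \sqrt{922} \cdot 1 = \sqrt{922} \approx 30.364$)
$\frac{1}{C} = \frac{1}{\sqrt{922}} = \frac{\sqrt{922}}{922}$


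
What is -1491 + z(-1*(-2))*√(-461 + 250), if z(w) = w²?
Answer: -1491 + 4*I*√211 ≈ -1491.0 + 58.103*I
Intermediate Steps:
-1491 + z(-1*(-2))*√(-461 + 250) = -1491 + (-1*(-2))²*√(-461 + 250) = -1491 + 2²*√(-211) = -1491 + 4*(I*√211) = -1491 + 4*I*√211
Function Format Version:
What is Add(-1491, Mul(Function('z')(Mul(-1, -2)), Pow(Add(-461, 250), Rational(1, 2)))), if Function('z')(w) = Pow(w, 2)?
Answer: Add(-1491, Mul(4, I, Pow(211, Rational(1, 2)))) ≈ Add(-1491.0, Mul(58.103, I))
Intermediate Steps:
Add(-1491, Mul(Function('z')(Mul(-1, -2)), Pow(Add(-461, 250), Rational(1, 2)))) = Add(-1491, Mul(Pow(Mul(-1, -2), 2), Pow(Add(-461, 250), Rational(1, 2)))) = Add(-1491, Mul(Pow(2, 2), Pow(-211, Rational(1, 2)))) = Add(-1491, Mul(4, Mul(I, Pow(211, Rational(1, 2))))) = Add(-1491, Mul(4, I, Pow(211, Rational(1, 2))))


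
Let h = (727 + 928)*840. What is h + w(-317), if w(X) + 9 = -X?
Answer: 1390508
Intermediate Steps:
w(X) = -9 - X
h = 1390200 (h = 1655*840 = 1390200)
h + w(-317) = 1390200 + (-9 - 1*(-317)) = 1390200 + (-9 + 317) = 1390200 + 308 = 1390508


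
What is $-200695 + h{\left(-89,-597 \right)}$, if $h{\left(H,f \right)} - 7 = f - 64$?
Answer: $-201349$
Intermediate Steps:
$h{\left(H,f \right)} = -57 + f$ ($h{\left(H,f \right)} = 7 + \left(f - 64\right) = 7 + \left(-64 + f\right) = -57 + f$)
$-200695 + h{\left(-89,-597 \right)} = -200695 - 654 = -201349$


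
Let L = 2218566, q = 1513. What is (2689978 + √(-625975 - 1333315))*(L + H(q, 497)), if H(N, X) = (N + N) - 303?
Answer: 5975218541642 + 2221289*I*√1959290 ≈ 5.9752e+12 + 3.1092e+9*I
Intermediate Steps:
H(N, X) = -303 + 2*N (H(N, X) = 2*N - 303 = -303 + 2*N)
(2689978 + √(-625975 - 1333315))*(L + H(q, 497)) = (2689978 + √(-625975 - 1333315))*(2218566 + (-303 + 2*1513)) = (2689978 + √(-1959290))*(2218566 + (-303 + 3026)) = (2689978 + I*√1959290)*(2218566 + 2723) = (2689978 + I*√1959290)*2221289 = 5975218541642 + 2221289*I*√1959290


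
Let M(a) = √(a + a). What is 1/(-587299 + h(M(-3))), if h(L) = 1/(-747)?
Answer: -747/438712354 ≈ -1.7027e-6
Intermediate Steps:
M(a) = √2*√a (M(a) = √(2*a) = √2*√a)
h(L) = -1/747
1/(-587299 + h(M(-3))) = 1/(-587299 - 1/747) = 1/(-438712354/747) = -747/438712354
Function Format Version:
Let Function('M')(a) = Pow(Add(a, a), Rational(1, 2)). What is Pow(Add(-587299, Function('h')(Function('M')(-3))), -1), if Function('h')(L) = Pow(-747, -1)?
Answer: Rational(-747, 438712354) ≈ -1.7027e-6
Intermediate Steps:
Function('M')(a) = Mul(Pow(2, Rational(1, 2)), Pow(a, Rational(1, 2))) (Function('M')(a) = Pow(Mul(2, a), Rational(1, 2)) = Mul(Pow(2, Rational(1, 2)), Pow(a, Rational(1, 2))))
Function('h')(L) = Rational(-1, 747)
Pow(Add(-587299, Function('h')(Function('M')(-3))), -1) = Pow(Add(-587299, Rational(-1, 747)), -1) = Pow(Rational(-438712354, 747), -1) = Rational(-747, 438712354)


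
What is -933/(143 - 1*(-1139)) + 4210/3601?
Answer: 2037487/4616482 ≈ 0.44135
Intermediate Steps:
-933/(143 - 1*(-1139)) + 4210/3601 = -933/(143 + 1139) + 4210*(1/3601) = -933/1282 + 4210/3601 = 2037487/4616482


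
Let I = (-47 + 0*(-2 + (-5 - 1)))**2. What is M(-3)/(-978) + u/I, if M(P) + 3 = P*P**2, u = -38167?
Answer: -6210176/360067 ≈ -17.247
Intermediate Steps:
I = 2209 (I = (-47 + 0*(-2 - 6))**2 = (-47 + 0*(-8))**2 = (-47 + 0)**2 = (-47)**2 = 2209)
M(P) = -3 + P**3 (M(P) = -3 + P*P**2 = -3 + P**3)
M(-3)/(-978) + u/I = (-3 + (-3)**3)/(-978) - 38167/2209 = (-3 - 27)*(-1/978) - 38167*1/2209 = -30*(-1/978) - 38167/2209 = 5/163 - 38167/2209 = -6210176/360067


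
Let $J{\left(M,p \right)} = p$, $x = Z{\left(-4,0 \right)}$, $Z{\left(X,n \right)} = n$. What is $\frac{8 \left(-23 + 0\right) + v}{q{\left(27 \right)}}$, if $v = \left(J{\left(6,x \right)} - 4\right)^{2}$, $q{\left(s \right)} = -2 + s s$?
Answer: $- \frac{168}{727} \approx -0.23109$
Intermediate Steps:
$x = 0$
$q{\left(s \right)} = -2 + s^{2}$
$v = 16$ ($v = \left(0 - 4\right)^{2} = \left(-4\right)^{2} = 16$)
$\frac{8 \left(-23 + 0\right) + v}{q{\left(27 \right)}} = \frac{8 \left(-23 + 0\right) + 16}{-2 + 27^{2}} = \frac{8 \left(-23\right) + 16}{-2 + 729} = \frac{-184 + 16}{727} = \left(-168\right) \frac{1}{727} = - \frac{168}{727}$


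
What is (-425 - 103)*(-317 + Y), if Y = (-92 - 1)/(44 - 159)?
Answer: 19199136/115 ≈ 1.6695e+5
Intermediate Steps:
Y = 93/115 (Y = -93/(-115) = -93*(-1/115) = 93/115 ≈ 0.80870)
(-425 - 103)*(-317 + Y) = (-425 - 103)*(-317 + 93/115) = -528*(-36362/115) = 19199136/115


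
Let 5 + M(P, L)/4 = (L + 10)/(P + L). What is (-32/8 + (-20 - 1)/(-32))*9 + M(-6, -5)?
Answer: -18273/352 ≈ -51.912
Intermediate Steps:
M(P, L) = -20 + 4*(10 + L)/(L + P) (M(P, L) = -20 + 4*((L + 10)/(P + L)) = -20 + 4*((10 + L)/(L + P)) = -20 + 4*(10 + L)/(L + P))
(-32/8 + (-20 - 1)/(-32))*9 + M(-6, -5) = (-32/8 + (-20 - 1)/(-32))*9 + 4*(10 - 5*(-6) - 4*(-5))/(-5 - 6) = (-32*⅛ - 21*(-1/32))*9 + 4*(10 + 30 + 20)/(-11) = (-4 + 21/32)*9 + 4*(-1/11)*60 = -107/32*9 - 240/11 = -963/32 - 240/11 = -18273/352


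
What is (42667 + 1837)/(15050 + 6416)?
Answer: 22252/10733 ≈ 2.0732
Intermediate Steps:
(42667 + 1837)/(15050 + 6416) = 44504/21466 = 44504*(1/21466) = 22252/10733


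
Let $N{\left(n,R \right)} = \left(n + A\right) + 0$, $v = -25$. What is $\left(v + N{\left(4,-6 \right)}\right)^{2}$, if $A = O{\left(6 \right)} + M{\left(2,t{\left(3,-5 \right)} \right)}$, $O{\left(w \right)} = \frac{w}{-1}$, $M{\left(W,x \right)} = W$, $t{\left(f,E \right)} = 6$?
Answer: $625$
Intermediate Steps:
$O{\left(w \right)} = - w$ ($O{\left(w \right)} = w \left(-1\right) = - w$)
$A = -4$ ($A = \left(-1\right) 6 + 2 = -6 + 2 = -4$)
$N{\left(n,R \right)} = -4 + n$ ($N{\left(n,R \right)} = \left(n - 4\right) + 0 = \left(-4 + n\right) + 0 = -4 + n$)
$\left(v + N{\left(4,-6 \right)}\right)^{2} = \left(-25 + \left(-4 + 4\right)\right)^{2} = \left(-25 + 0\right)^{2} = \left(-25\right)^{2} = 625$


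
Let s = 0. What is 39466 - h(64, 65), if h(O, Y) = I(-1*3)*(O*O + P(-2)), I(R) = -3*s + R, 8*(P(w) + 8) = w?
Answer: 206917/4 ≈ 51729.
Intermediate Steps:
P(w) = -8 + w/8
I(R) = R (I(R) = -3*0 + R = 0 + R = R)
h(O, Y) = 99/4 - 3*O² (h(O, Y) = (-1*3)*(O*O + (-8 + (⅛)*(-2))) = -3*(O² + (-8 - ¼)) = -3*(O² - 33/4) = -3*(-33/4 + O²) = 99/4 - 3*O²)
39466 - h(64, 65) = 39466 - (99/4 - 3*64²) = 39466 - (99/4 - 3*4096) = 39466 - (99/4 - 12288) = 39466 - 1*(-49053/4) = 39466 + 49053/4 = 206917/4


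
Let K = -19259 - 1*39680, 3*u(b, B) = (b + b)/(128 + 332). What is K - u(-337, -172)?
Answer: -40667573/690 ≈ -58939.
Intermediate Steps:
u(b, B) = b/690 (u(b, B) = ((b + b)/(128 + 332))/3 = ((2*b)/460)/3 = ((2*b)*(1/460))/3 = (b/230)/3 = b/690)
K = -58939 (K = -19259 - 39680 = -58939)
K - u(-337, -172) = -58939 - (-337)/690 = -58939 - 1*(-337/690) = -58939 + 337/690 = -40667573/690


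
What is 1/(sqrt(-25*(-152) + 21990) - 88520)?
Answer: -8852/783576461 - sqrt(25790)/7835764610 ≈ -1.1317e-5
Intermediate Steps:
1/(sqrt(-25*(-152) + 21990) - 88520) = 1/(sqrt(3800 + 21990) - 88520) = 1/(sqrt(25790) - 88520) = 1/(-88520 + sqrt(25790))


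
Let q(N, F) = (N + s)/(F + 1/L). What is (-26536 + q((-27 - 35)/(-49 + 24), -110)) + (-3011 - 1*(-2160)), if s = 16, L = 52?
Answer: -559382907/20425 ≈ -27387.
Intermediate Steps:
q(N, F) = (16 + N)/(1/52 + F) (q(N, F) = (N + 16)/(F + 1/52) = (16 + N)/(F + 1/52) = (16 + N)/(1/52 + F))
(-26536 + q((-27 - 35)/(-49 + 24), -110)) + (-3011 - 1*(-2160)) = (-26536 + 52*(16 + (-27 - 35)/(-49 + 24))/(1 + 52*(-110))) + (-3011 - 1*(-2160)) = (-26536 + 52*(16 - 62/(-25))/(1 - 5720)) + (-3011 + 2160) = (-26536 + 52*(16 - 62*(-1/25))/(-5719)) - 851 = (-26536 + 52*(-1/5719)*(16 + 62/25)) - 851 = (-26536 + 52*(-1/5719)*(462/25)) - 851 = (-26536 - 3432/20425) - 851 = -542001232/20425 - 851 = -559382907/20425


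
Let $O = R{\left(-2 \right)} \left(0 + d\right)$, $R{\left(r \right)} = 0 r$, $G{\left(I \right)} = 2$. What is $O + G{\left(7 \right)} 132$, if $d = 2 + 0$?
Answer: $264$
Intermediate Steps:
$d = 2$
$R{\left(r \right)} = 0$
$O = 0$ ($O = 0 \left(0 + 2\right) = 0 \cdot 2 = 0$)
$O + G{\left(7 \right)} 132 = 0 + 2 \cdot 132 = 0 + 264 = 264$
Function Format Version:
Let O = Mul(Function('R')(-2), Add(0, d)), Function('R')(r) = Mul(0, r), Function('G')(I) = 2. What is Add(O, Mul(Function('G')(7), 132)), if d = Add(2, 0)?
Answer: 264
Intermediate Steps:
d = 2
Function('R')(r) = 0
O = 0 (O = Mul(0, Add(0, 2)) = Mul(0, 2) = 0)
Add(O, Mul(Function('G')(7), 132)) = Add(0, Mul(2, 132)) = Add(0, 264) = 264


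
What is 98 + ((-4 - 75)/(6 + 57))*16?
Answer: 4910/63 ≈ 77.937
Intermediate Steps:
98 + ((-4 - 75)/(6 + 57))*16 = 98 - 79/63*16 = 98 - 1264/63 = 4910/63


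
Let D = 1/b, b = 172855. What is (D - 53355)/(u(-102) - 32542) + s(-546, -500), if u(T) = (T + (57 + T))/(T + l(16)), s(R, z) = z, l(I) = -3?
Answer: -2803180027976/5624805413 ≈ -498.36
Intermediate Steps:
D = 1/172855 ≈ 5.7852e-6
u(T) = (57 + 2*T)/(-3 + T) (u(T) = (T + (57 + T))/(T - 3) = (57 + 2*T)/(-3 + T))
(D - 53355)/(u(-102) - 32542) + s(-546, -500) = (1/172855 - 53355)/((57 + 2*(-102))/(-3 - 102) - 32542) - 500 = -9222678524/(172855*((57 - 204)/(-105) - 32542)) - 500 = -9222678524/(172855*(-1/105*(-147) - 32542)) - 500 = -9222678524/(172855*(7/5 - 32542)) - 500 = -9222678524/(172855*(-162703/5)) - 500 = -9222678524/172855*(-5/162703) - 500 = 9222678524/5624805413 - 500 = -2803180027976/5624805413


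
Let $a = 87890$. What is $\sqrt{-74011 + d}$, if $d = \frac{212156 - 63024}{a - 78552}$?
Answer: $\frac{3 i \sqrt{338806797}}{203} \approx 272.02 i$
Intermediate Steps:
$d = \frac{3242}{203}$ ($d = \frac{212156 - 63024}{87890 - 78552} = \frac{149132}{9338} = 149132 \cdot \frac{1}{9338} = \frac{3242}{203} \approx 15.97$)
$\sqrt{-74011 + d} = \sqrt{-74011 + \frac{3242}{203}} = \sqrt{- \frac{15020991}{203}} = \frac{3 i \sqrt{338806797}}{203}$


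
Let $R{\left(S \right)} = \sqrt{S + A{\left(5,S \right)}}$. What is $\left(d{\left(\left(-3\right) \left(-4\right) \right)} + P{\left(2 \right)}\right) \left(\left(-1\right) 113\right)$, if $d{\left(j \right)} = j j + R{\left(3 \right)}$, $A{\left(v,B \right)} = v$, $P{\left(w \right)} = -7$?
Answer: $-15481 - 226 \sqrt{2} \approx -15801.0$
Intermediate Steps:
$R{\left(S \right)} = \sqrt{5 + S}$ ($R{\left(S \right)} = \sqrt{S + 5} = \sqrt{5 + S}$)
$d{\left(j \right)} = j^{2} + 2 \sqrt{2}$ ($d{\left(j \right)} = j j + \sqrt{5 + 3} = j^{2} + \sqrt{8} = j^{2} + 2 \sqrt{2}$)
$\left(d{\left(\left(-3\right) \left(-4\right) \right)} + P{\left(2 \right)}\right) \left(\left(-1\right) 113\right) = \left(\left(\left(\left(-3\right) \left(-4\right)\right)^{2} + 2 \sqrt{2}\right) - 7\right) \left(\left(-1\right) 113\right) = \left(\left(12^{2} + 2 \sqrt{2}\right) - 7\right) \left(-113\right) = \left(\left(144 + 2 \sqrt{2}\right) - 7\right) \left(-113\right) = \left(137 + 2 \sqrt{2}\right) \left(-113\right) = -15481 - 226 \sqrt{2}$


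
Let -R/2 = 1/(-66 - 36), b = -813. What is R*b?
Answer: -271/17 ≈ -15.941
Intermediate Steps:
R = 1/51 (R = -2/(-66 - 36) = -2/(-102) = -2*(-1/102) = 1/51 ≈ 0.019608)
R*b = (1/51)*(-813) = -271/17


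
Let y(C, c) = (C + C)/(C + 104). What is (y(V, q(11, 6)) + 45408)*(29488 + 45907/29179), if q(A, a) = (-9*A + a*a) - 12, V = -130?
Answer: 39081110731262/29179 ≈ 1.3394e+9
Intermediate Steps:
q(A, a) = -12 + a**2 - 9*A (q(A, a) = (-9*A + a**2) - 12 = (a**2 - 9*A) - 12 = -12 + a**2 - 9*A)
y(C, c) = 2*C/(104 + C) (y(C, c) = (2*C)/(104 + C) = 2*C/(104 + C))
(y(V, q(11, 6)) + 45408)*(29488 + 45907/29179) = (2*(-130)/(104 - 130) + 45408)*(29488 + 45907/29179) = (2*(-130)/(-26) + 45408)*(29488 + 45907*(1/29179)) = (2*(-130)*(-1/26) + 45408)*(29488 + 45907/29179) = (10 + 45408)*(860476259/29179) = 45418*(860476259/29179) = 39081110731262/29179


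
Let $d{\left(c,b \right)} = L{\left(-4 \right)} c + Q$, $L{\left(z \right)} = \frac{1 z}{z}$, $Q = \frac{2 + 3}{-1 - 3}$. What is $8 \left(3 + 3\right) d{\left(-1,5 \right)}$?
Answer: $-108$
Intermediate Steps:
$Q = - \frac{5}{4}$ ($Q = \frac{5}{-4} = 5 \left(- \frac{1}{4}\right) = - \frac{5}{4} \approx -1.25$)
$L{\left(z \right)} = 1$ ($L{\left(z \right)} = \frac{z}{z} = 1$)
$d{\left(c,b \right)} = - \frac{5}{4} + c$ ($d{\left(c,b \right)} = 1 c - \frac{5}{4} = c - \frac{5}{4} = - \frac{5}{4} + c$)
$8 \left(3 + 3\right) d{\left(-1,5 \right)} = 8 \left(3 + 3\right) \left(- \frac{5}{4} - 1\right) = 8 \cdot 6 \left(- \frac{9}{4}\right) = 48 \left(- \frac{9}{4}\right) = -108$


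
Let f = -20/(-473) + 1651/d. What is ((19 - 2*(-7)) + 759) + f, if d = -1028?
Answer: 384344885/486244 ≈ 790.44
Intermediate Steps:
f = -760363/486244 (f = -20/(-473) + 1651/(-1028) = -20*(-1/473) + 1651*(-1/1028) = 20/473 - 1651/1028 = -760363/486244 ≈ -1.5637)
((19 - 2*(-7)) + 759) + f = ((19 - 2*(-7)) + 759) - 760363/486244 = ((19 + 14) + 759) - 760363/486244 = (33 + 759) - 760363/486244 = 792 - 760363/486244 = 384344885/486244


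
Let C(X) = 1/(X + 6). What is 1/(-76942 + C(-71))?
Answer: -65/5001231 ≈ -1.2997e-5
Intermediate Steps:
C(X) = 1/(6 + X)
1/(-76942 + C(-71)) = 1/(-76942 + 1/(6 - 71)) = 1/(-76942 + 1/(-65)) = 1/(-76942 - 1/65) = 1/(-5001231/65) = -65/5001231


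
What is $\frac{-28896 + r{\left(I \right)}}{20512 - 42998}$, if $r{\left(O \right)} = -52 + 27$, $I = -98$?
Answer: $\frac{28921}{22486} \approx 1.2862$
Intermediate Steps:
$r{\left(O \right)} = -25$
$\frac{-28896 + r{\left(I \right)}}{20512 - 42998} = \frac{-28896 - 25}{20512 - 42998} = - \frac{28921}{-22486} = \left(-28921\right) \left(- \frac{1}{22486}\right) = \frac{28921}{22486}$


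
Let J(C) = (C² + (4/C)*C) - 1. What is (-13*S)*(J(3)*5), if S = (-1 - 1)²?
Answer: -3120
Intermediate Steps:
J(C) = 3 + C² (J(C) = (C² + 4) - 1 = (4 + C²) - 1 = 3 + C²)
S = 4 (S = (-2)² = 4)
(-13*S)*(J(3)*5) = (-13*4)*((3 + 3²)*5) = -52*(3 + 9)*5 = -624*5 = -52*60 = -3120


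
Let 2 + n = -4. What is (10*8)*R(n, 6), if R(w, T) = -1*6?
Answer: -480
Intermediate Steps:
n = -6 (n = -2 - 4 = -6)
R(w, T) = -6
(10*8)*R(n, 6) = (10*8)*(-6) = 80*(-6) = -480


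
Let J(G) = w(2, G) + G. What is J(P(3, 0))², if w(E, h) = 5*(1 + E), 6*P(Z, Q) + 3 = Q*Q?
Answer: 841/4 ≈ 210.25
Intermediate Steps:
P(Z, Q) = -½ + Q²/6 (P(Z, Q) = -½ + (Q*Q)/6 = -½ + Q²/6)
w(E, h) = 5 + 5*E
J(G) = 15 + G (J(G) = (5 + 5*2) + G = (5 + 10) + G = 15 + G)
J(P(3, 0))² = (15 + (-½ + (⅙)*0²))² = (15 + (-½ + (⅙)*0))² = (15 + (-½ + 0))² = (15 - ½)² = (29/2)² = 841/4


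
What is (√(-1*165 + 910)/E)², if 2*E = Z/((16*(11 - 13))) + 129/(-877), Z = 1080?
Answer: 36672070720/14139825921 ≈ 2.5935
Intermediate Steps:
E = -118911/7016 (E = (1080/((16*(11 - 13))) + 129/(-877))/2 = (1080/((16*(-2))) + 129*(-1/877))/2 = (1080/(-32) - 129/877)/2 = (1080*(-1/32) - 129/877)/2 = (-135/4 - 129/877)/2 = (½)*(-118911/3508) = -118911/7016 ≈ -16.949)
(√(-1*165 + 910)/E)² = (√(-1*165 + 910)/(-118911/7016))² = (√(-165 + 910)*(-7016/118911))² = (√745*(-7016/118911))² = (-7016*√745/118911)² = 36672070720/14139825921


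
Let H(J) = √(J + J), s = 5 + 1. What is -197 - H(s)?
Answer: -197 - 2*√3 ≈ -200.46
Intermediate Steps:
s = 6
H(J) = √2*√J (H(J) = √(2*J) = √2*√J)
-197 - H(s) = -197 - √2*√6 = -197 - 2*√3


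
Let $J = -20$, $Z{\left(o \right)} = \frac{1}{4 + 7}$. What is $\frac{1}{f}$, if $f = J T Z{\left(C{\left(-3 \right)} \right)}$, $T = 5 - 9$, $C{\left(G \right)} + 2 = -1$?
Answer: $\frac{11}{80} \approx 0.1375$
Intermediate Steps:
$C{\left(G \right)} = -3$ ($C{\left(G \right)} = -2 - 1 = -3$)
$T = -4$
$Z{\left(o \right)} = \frac{1}{11}$
$f = \frac{80}{11}$ ($f = \left(-20\right) \left(-4\right) \frac{1}{11} = 80 \cdot \frac{1}{11} = \frac{80}{11} \approx 7.2727$)
$\frac{1}{f} = \frac{1}{\frac{80}{11}} = \frac{11}{80}$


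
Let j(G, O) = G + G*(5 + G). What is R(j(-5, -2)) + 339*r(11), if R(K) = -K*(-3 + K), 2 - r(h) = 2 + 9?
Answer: -3091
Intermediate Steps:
r(h) = -9 (r(h) = 2 - (2 + 9) = 2 - 1*11 = 2 - 11 = -9)
R(K) = -K*(-3 + K)
R(j(-5, -2)) + 339*r(11) = (-5*(6 - 5))*(3 - (-5)*(6 - 5)) + 339*(-9) = (-5*1)*(3 - (-5)) - 3051 = -5*(3 - 1*(-5)) - 3051 = -5*(3 + 5) - 3051 = -5*8 - 3051 = -40 - 3051 = -3091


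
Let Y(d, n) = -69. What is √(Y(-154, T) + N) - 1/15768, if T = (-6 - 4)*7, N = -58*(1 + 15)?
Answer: -1/15768 + I*√997 ≈ -6.342e-5 + 31.575*I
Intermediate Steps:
N = -928 (N = -58*16 = -928)
T = -70 (T = -10*7 = -70)
√(Y(-154, T) + N) - 1/15768 = √(-69 - 928) - 1/15768 = √(-997) - 1*1/15768 = I*√997 - 1/15768 = -1/15768 + I*√997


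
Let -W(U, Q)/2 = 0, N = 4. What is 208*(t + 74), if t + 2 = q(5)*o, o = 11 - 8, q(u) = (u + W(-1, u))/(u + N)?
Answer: 45968/3 ≈ 15323.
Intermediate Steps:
W(U, Q) = 0 (W(U, Q) = -2*0 = 0)
q(u) = u/(4 + u) (q(u) = (u + 0)/(u + 4) = u/(4 + u))
o = 3
t = -⅓ (t = -2 + (5/(4 + 5))*3 = -2 + (5/9)*3 = -2 + 5/3 = -⅓ ≈ -0.33333)
208*(t + 74) = 208*(-⅓ + 74) = 208*(221/3) = 45968/3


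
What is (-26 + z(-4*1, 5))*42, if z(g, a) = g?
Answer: -1260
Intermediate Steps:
(-26 + z(-4*1, 5))*42 = (-26 - 4*1)*42 = (-26 - 4)*42 = -30*42 = -1260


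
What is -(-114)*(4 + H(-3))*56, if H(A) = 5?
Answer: 57456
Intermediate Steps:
-(-114)*(4 + H(-3))*56 = -(-114)*(4 + 5)*56 = -(-114)*9*56 = -38*(-27)*56 = 1026*56 = 57456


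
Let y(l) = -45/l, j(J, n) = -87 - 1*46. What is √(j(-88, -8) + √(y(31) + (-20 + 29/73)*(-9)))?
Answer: √(-681115477 + 13578*√24890737)/2263 ≈ 10.944*I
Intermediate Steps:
j(J, n) = -133 (j(J, n) = -87 - 46 = -133)
√(j(-88, -8) + √(y(31) + (-20 + 29/73)*(-9))) = √(-133 + √(-45/31 + (-20 + 29/73)*(-9))) = √(-133 + √(-45/31 - 1431/73*(-9))) = √(-133 + √(-45/31 + 12879/73)) = √(-133 + √(395964/2263)) = √(-133 + 6*√24890737/2263)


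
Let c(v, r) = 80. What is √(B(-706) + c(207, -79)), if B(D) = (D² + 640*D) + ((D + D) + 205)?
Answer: √45469 ≈ 213.23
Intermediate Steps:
B(D) = 205 + D² + 642*D (B(D) = (D² + 640*D) + (2*D + 205) = (D² + 640*D) + (205 + 2*D) = 205 + D² + 642*D)
√(B(-706) + c(207, -79)) = √((205 + (-706)² + 642*(-706)) + 80) = √((205 + 498436 - 453252) + 80) = √(45389 + 80) = √45469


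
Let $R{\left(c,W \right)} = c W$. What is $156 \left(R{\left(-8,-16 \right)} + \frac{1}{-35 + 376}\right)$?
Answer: $\frac{6809244}{341} \approx 19968.0$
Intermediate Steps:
$R{\left(c,W \right)} = W c$
$156 \left(R{\left(-8,-16 \right)} + \frac{1}{-35 + 376}\right) = 156 \left(\left(-16\right) \left(-8\right) + \frac{1}{-35 + 376}\right) = 156 \left(128 + \frac{1}{341}\right) = 156 \cdot \frac{43649}{341} = \frac{6809244}{341}$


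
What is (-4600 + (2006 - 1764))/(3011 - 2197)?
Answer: -2179/407 ≈ -5.3538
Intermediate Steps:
(-4600 + (2006 - 1764))/(3011 - 2197) = (-4600 + 242)/814 = -4358*1/814 = -2179/407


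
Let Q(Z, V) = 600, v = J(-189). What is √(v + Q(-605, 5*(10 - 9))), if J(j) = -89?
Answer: √511 ≈ 22.605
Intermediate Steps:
v = -89
√(v + Q(-605, 5*(10 - 9))) = √(-89 + 600) = √511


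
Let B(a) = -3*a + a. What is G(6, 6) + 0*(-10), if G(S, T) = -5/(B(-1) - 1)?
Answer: -5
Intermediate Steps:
B(a) = -2*a
G(S, T) = -5 (G(S, T) = -5/(-2*(-1) - 1) = -5/(2 - 1) = -5/1 = -5*1 = -5)
G(6, 6) + 0*(-10) = -5 + 0*(-10) = -5 + 0 = -5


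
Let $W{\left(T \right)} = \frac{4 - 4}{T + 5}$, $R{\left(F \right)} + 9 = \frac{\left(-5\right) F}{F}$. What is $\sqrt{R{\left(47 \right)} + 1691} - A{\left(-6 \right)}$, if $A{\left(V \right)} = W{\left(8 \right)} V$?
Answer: $\sqrt{1677} \approx 40.951$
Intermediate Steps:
$R{\left(F \right)} = -14$ ($R{\left(F \right)} = -9 + \frac{\left(-5\right) F}{F} = -9 - 5 = -14$)
$W{\left(T \right)} = 0$ ($W{\left(T \right)} = \frac{0}{5 + T} = 0$)
$A{\left(V \right)} = 0$ ($A{\left(V \right)} = 0 V = 0$)
$\sqrt{R{\left(47 \right)} + 1691} - A{\left(-6 \right)} = \sqrt{-14 + 1691} - 0 = \sqrt{1677} + 0 = \sqrt{1677}$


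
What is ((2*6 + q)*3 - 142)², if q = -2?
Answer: 12544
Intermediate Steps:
((2*6 + q)*3 - 142)² = ((2*6 - 2)*3 - 142)² = ((12 - 2)*3 - 142)² = (10*3 - 142)² = (30 - 142)² = (-112)² = 12544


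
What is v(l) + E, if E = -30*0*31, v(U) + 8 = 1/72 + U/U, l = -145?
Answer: -503/72 ≈ -6.9861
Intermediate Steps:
v(U) = -503/72 (v(U) = -8 + (1/72 + U/U) = -8 + (1*(1/72) + 1) = -8 + (1/72 + 1) = -8 + 73/72 = -503/72)
E = 0 (E = 0*31 = 0)
v(l) + E = -503/72 + 0 = -503/72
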